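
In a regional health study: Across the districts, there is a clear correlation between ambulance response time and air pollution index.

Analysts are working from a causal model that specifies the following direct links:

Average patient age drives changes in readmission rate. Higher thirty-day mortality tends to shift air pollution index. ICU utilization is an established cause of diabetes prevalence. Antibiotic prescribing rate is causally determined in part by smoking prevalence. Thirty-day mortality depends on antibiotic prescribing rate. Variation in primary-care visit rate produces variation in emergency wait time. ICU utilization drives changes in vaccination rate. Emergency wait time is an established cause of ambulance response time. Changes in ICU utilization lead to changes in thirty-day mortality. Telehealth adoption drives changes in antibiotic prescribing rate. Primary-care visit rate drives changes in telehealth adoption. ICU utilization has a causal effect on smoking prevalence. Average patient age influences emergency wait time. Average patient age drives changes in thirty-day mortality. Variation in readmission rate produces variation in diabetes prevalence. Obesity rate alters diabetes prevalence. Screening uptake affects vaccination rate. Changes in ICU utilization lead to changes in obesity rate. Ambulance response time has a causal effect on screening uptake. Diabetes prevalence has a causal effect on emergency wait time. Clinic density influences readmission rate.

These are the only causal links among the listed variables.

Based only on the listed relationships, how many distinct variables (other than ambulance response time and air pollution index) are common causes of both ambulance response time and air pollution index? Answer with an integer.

The common causes are: ICU utilization (to ambulance response time via ICU utilization → diabetes prevalence → emergency wait time → ambulance response time; to air pollution index via ICU utilization → thirty-day mortality → air pollution index); average patient age (to ambulance response time via average patient age → emergency wait time → ambulance response time; to air pollution index via average patient age → thirty-day mortality → air pollution index); primary-care visit rate (to ambulance response time via primary-care visit rate → emergency wait time → ambulance response time; to air pollution index via primary-care visit rate → telehealth adoption → antibiotic prescribing rate → thirty-day mortality → air pollution index).
Every other variable lacks a causal path to at least one of ambulance response time and air pollution index.

3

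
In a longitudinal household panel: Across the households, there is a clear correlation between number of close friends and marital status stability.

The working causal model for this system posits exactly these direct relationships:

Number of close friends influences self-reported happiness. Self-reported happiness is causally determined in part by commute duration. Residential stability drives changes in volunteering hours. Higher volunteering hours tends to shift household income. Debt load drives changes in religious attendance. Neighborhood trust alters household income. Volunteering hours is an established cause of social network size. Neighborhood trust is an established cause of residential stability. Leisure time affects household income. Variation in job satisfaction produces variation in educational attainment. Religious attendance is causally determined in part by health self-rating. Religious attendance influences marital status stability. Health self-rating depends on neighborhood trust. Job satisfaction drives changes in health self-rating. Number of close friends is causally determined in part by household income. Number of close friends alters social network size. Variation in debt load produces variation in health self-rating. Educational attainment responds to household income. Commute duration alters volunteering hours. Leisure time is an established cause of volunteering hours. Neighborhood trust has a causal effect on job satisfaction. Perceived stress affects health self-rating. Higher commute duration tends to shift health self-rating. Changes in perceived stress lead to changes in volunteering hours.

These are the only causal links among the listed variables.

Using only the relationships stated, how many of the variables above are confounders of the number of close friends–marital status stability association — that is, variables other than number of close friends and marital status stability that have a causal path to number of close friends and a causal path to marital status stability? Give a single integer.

The common causes are: commute duration (to number of close friends via commute duration → volunteering hours → household income → number of close friends; to marital status stability via commute duration → health self-rating → religious attendance → marital status stability); neighborhood trust (to number of close friends via neighborhood trust → household income → number of close friends; to marital status stability via neighborhood trust → health self-rating → religious attendance → marital status stability); perceived stress (to number of close friends via perceived stress → volunteering hours → household income → number of close friends; to marital status stability via perceived stress → health self-rating → religious attendance → marital status stability).
Every other variable lacks a causal path to at least one of number of close friends and marital status stability.

3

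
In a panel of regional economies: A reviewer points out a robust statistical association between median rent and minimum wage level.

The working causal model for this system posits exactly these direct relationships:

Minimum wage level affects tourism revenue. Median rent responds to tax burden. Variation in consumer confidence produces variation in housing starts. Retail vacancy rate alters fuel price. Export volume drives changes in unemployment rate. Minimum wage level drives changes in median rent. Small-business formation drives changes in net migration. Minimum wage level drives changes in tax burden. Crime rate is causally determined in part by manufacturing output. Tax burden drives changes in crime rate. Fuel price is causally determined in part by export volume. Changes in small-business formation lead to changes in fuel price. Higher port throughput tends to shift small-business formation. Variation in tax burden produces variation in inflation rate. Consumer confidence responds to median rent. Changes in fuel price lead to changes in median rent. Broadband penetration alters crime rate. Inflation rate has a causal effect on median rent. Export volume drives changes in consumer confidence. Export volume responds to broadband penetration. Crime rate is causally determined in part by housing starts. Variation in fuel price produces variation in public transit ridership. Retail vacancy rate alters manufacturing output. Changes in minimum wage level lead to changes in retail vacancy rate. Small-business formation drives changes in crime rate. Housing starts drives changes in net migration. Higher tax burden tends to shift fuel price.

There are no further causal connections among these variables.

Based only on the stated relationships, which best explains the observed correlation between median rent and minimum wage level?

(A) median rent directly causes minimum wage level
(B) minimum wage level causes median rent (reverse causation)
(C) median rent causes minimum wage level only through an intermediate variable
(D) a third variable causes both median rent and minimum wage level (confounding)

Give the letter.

B

The stated link runs minimum wage level → median rent; median rent has no causal path to minimum wage level. No variable causes both, so confounding is ruled out. The correlation reflects reverse causation.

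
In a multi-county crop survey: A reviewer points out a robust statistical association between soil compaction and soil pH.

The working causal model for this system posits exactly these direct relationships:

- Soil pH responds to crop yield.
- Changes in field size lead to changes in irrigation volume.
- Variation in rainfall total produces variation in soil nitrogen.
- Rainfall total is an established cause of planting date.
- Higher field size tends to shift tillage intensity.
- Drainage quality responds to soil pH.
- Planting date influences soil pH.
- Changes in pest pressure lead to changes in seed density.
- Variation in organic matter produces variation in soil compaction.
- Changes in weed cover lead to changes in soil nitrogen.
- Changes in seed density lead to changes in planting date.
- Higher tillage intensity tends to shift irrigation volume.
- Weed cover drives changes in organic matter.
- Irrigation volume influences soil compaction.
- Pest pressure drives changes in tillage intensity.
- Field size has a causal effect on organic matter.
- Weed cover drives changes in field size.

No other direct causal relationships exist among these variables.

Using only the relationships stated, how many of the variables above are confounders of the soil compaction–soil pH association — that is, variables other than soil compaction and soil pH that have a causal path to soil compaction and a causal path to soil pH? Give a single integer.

1

The common causes are: pest pressure (to soil compaction via pest pressure → tillage intensity → irrigation volume → soil compaction; to soil pH via pest pressure → seed density → planting date → soil pH).
Every other variable lacks a causal path to at least one of soil compaction and soil pH.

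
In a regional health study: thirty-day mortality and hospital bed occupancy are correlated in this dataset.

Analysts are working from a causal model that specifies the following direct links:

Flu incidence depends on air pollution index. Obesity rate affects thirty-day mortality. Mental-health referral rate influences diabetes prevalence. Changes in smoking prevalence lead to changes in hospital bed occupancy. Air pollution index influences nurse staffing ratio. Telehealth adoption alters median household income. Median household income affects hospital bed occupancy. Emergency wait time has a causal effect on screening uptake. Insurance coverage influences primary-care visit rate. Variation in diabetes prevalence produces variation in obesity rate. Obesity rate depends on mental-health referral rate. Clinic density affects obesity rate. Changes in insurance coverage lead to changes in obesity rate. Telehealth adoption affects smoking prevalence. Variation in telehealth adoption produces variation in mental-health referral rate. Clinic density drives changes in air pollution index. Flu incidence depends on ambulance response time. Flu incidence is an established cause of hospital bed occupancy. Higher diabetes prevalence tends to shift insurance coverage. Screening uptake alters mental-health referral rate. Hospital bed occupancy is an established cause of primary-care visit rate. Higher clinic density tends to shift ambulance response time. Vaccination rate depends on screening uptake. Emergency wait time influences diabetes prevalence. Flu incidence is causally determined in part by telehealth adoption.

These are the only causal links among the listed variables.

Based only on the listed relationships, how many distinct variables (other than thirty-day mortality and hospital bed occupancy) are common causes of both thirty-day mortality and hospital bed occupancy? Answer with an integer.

2

The common causes are: clinic density (to thirty-day mortality via clinic density → obesity rate → thirty-day mortality; to hospital bed occupancy via clinic density → ambulance response time → flu incidence → hospital bed occupancy); telehealth adoption (to thirty-day mortality via telehealth adoption → mental-health referral rate → obesity rate → thirty-day mortality; to hospital bed occupancy via telehealth adoption → flu incidence → hospital bed occupancy).
Every other variable lacks a causal path to at least one of thirty-day mortality and hospital bed occupancy.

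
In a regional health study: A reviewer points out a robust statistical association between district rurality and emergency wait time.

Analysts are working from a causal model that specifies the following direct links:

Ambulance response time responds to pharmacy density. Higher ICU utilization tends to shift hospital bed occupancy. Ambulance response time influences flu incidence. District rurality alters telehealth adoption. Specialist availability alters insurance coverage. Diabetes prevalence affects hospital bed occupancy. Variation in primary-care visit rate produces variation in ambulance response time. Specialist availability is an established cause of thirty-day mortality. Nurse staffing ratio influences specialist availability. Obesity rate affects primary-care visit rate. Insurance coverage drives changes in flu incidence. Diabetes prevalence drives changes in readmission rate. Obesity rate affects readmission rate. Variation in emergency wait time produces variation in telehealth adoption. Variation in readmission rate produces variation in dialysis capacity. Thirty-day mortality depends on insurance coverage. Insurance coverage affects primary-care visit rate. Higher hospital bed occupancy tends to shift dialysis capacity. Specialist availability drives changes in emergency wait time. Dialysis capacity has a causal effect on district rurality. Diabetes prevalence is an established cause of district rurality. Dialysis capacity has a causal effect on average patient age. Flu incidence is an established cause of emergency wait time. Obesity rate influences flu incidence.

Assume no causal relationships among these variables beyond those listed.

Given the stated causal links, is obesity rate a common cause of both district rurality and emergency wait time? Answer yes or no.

yes

Obesity rate has a causal path to district rurality (obesity rate → readmission rate → dialysis capacity → district rurality) and to emergency wait time (obesity rate → flu incidence → emergency wait time), so it is a common cause of both — a confounder.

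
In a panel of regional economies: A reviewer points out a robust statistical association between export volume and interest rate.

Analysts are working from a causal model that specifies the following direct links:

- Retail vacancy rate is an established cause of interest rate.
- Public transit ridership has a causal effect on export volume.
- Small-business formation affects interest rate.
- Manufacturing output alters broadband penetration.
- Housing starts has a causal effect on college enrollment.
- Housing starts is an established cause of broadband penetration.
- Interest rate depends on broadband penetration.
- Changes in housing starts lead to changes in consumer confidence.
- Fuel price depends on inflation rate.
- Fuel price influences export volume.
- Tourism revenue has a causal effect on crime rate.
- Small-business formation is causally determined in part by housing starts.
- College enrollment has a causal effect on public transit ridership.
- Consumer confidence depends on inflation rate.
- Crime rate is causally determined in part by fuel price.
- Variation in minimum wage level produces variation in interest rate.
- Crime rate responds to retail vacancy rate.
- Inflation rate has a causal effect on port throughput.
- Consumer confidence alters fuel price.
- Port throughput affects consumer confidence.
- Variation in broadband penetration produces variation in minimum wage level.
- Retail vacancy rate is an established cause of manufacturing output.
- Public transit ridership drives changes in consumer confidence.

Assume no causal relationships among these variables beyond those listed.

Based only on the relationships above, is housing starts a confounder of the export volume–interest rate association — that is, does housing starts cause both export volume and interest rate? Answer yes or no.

Housing starts has a causal path to export volume (housing starts → college enrollment → public transit ridership → export volume) and to interest rate (housing starts → broadband penetration → interest rate), so it is a common cause of both — a confounder.

yes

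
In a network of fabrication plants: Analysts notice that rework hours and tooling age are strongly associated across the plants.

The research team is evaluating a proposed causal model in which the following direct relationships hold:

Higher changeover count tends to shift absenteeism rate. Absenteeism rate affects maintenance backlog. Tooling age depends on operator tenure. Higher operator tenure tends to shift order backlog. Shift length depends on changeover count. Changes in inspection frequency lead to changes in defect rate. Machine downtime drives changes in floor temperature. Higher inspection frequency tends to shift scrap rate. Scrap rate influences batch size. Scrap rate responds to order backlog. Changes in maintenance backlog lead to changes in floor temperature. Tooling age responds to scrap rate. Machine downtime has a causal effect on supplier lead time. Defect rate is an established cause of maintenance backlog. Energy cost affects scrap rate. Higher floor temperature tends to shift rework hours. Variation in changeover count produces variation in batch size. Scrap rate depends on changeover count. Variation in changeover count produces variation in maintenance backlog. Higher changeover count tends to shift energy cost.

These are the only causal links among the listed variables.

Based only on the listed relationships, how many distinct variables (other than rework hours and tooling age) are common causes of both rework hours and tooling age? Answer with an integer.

2

The common causes are: changeover count (to rework hours via changeover count → maintenance backlog → floor temperature → rework hours; to tooling age via changeover count → scrap rate → tooling age); inspection frequency (to rework hours via inspection frequency → defect rate → maintenance backlog → floor temperature → rework hours; to tooling age via inspection frequency → scrap rate → tooling age).
Every other variable lacks a causal path to at least one of rework hours and tooling age.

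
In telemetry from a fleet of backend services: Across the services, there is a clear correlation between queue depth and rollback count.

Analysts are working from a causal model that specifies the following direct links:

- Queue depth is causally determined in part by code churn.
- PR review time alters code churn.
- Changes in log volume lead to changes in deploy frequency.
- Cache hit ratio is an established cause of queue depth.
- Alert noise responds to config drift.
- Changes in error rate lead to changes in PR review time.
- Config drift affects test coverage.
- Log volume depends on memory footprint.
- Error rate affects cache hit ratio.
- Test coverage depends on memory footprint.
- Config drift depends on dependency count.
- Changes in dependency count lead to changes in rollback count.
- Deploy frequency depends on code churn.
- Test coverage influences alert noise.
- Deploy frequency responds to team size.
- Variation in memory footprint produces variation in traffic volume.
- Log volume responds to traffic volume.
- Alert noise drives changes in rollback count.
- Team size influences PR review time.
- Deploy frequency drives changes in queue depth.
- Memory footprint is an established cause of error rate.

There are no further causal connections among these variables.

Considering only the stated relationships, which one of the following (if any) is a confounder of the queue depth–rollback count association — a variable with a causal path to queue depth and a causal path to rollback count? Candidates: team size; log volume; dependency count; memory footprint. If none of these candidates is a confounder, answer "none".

Memory footprint causes queue depth (memory footprint → error rate → cache hit ratio → queue depth) and also causes rollback count (memory footprint → test coverage → alert noise → rollback count); it is a common cause of both.
Each of the other candidates lacks a causal path to at least one of queue depth and rollback count, so they do not confound the relationship.

memory footprint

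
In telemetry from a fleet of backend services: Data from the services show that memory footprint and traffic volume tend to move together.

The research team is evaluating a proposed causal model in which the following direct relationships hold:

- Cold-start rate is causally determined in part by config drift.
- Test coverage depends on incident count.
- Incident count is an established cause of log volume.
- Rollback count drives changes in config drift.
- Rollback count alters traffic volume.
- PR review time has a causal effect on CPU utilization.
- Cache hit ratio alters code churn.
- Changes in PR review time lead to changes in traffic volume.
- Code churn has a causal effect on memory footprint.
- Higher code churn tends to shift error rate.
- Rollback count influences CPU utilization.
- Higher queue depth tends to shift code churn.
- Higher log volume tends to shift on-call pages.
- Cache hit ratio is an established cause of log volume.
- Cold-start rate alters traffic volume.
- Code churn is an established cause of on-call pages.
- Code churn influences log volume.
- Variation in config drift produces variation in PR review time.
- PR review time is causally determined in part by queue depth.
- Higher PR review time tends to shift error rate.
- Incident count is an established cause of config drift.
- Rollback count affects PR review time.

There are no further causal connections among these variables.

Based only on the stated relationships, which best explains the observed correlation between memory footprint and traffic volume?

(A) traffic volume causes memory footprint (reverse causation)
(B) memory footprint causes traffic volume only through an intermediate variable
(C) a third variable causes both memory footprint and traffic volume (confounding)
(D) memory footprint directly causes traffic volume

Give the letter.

C

Queue depth causes memory footprint (queue depth → code churn → memory footprint) and traffic volume (queue depth → PR review time → traffic volume) — a common cause creating the correlation.
There is no stated path from memory footprint to traffic volume or from traffic volume to memory footprint, so neither direct nor reverse causation applies.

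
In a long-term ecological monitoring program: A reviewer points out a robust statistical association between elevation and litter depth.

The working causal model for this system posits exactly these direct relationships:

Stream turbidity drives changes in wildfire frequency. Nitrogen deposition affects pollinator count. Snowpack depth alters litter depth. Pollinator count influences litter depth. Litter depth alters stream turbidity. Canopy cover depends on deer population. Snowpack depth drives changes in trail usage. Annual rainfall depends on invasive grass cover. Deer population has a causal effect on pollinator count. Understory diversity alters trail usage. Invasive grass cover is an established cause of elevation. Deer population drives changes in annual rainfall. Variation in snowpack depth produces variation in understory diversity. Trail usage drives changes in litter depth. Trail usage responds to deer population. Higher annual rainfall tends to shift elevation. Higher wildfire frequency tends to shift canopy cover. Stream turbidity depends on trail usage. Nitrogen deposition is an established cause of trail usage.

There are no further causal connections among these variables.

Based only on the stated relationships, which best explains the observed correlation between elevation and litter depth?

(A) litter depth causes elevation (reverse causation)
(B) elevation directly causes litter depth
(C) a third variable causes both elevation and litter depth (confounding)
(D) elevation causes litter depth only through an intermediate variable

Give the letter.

Deer population causes elevation (deer population → annual rainfall → elevation) and litter depth (deer population → trail usage → litter depth) — a common cause creating the correlation.
There is no stated path from elevation to litter depth or from litter depth to elevation, so neither direct nor reverse causation applies.

C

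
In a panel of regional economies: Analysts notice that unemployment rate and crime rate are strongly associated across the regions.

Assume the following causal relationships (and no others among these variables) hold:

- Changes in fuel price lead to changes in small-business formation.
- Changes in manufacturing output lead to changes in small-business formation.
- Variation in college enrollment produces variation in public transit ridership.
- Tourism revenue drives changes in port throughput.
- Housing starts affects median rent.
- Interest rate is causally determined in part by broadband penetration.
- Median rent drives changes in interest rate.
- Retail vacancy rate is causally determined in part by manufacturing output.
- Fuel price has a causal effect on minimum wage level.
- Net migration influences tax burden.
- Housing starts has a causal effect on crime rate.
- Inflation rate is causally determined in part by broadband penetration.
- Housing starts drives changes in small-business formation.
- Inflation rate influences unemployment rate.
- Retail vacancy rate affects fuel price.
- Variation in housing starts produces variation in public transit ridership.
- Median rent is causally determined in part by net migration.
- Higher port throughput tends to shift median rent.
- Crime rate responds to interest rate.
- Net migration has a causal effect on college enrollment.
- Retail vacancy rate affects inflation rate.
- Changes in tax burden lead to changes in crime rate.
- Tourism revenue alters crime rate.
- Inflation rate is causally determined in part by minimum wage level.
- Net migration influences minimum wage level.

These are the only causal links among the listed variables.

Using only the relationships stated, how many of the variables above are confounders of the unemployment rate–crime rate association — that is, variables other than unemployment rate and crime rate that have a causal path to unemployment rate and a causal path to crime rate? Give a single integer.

2

The common causes are: broadband penetration (to unemployment rate via broadband penetration → inflation rate → unemployment rate; to crime rate via broadband penetration → interest rate → crime rate); net migration (to unemployment rate via net migration → minimum wage level → inflation rate → unemployment rate; to crime rate via net migration → tax burden → crime rate).
Every other variable lacks a causal path to at least one of unemployment rate and crime rate.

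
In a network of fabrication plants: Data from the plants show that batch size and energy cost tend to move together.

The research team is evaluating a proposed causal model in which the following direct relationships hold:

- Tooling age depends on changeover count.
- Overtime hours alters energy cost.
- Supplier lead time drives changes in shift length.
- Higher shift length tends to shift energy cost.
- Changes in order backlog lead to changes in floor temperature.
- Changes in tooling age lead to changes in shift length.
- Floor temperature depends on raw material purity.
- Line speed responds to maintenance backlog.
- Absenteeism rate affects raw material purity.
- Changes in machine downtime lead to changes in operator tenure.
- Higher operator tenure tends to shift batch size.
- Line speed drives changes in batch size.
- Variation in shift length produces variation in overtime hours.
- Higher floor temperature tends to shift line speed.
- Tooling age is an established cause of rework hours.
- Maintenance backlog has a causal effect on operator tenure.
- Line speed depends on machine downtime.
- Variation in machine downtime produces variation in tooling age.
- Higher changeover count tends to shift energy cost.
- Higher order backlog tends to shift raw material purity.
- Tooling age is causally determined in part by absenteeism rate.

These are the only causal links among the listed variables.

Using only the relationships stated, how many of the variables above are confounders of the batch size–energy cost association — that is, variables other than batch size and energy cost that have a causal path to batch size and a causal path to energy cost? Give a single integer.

2

The common causes are: absenteeism rate (to batch size via absenteeism rate → raw material purity → floor temperature → line speed → batch size; to energy cost via absenteeism rate → tooling age → shift length → energy cost); machine downtime (to batch size via machine downtime → line speed → batch size; to energy cost via machine downtime → tooling age → shift length → energy cost).
Every other variable lacks a causal path to at least one of batch size and energy cost.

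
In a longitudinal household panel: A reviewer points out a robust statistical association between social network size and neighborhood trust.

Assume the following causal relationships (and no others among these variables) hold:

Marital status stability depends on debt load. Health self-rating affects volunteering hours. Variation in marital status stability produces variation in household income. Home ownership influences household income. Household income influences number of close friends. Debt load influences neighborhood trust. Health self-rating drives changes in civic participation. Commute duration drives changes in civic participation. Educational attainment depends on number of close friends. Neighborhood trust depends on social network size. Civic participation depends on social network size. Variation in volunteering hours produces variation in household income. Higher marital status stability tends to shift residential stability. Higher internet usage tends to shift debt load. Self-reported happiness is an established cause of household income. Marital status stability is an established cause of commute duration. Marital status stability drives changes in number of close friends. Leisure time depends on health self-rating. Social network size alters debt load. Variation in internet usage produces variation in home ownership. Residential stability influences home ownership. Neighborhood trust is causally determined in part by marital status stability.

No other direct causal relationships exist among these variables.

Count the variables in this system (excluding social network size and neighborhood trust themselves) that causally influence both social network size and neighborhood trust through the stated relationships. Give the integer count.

0

No listed variable has a causal path to both social network size and neighborhood trust, so there are no common causes.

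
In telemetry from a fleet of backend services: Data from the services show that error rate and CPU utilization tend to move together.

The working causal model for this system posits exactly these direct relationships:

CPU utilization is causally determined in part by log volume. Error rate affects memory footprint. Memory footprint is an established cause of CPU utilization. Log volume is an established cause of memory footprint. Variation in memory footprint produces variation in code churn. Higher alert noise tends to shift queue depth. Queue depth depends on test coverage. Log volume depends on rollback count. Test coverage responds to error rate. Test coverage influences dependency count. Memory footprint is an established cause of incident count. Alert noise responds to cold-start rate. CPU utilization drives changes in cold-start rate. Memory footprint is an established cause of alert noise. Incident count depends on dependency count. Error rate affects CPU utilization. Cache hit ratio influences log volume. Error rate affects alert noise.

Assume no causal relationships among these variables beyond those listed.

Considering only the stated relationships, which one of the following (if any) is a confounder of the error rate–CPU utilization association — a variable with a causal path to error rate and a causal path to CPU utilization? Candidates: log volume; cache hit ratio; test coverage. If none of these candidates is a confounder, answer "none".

None of the listed candidates has causal paths to both error rate and CPU utilization in the stated relationships, so none is a common cause.

none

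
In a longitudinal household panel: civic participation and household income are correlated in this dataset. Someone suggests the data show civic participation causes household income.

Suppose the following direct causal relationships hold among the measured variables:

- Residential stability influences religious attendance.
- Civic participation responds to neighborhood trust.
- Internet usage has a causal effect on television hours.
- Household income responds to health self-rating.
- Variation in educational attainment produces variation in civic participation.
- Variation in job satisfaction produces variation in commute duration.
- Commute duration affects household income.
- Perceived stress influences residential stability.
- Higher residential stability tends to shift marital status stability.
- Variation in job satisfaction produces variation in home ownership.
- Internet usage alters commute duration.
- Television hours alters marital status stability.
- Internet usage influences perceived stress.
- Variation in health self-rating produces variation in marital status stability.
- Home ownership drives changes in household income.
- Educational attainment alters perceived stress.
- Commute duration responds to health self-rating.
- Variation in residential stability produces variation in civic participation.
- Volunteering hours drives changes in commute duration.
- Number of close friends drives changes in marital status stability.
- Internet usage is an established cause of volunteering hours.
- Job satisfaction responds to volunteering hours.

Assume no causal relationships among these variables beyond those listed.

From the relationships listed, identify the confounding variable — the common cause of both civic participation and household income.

internet usage

Internet usage has a causal path to civic participation (internet usage → perceived stress → residential stability → civic participation) and a separate causal path to household income (internet usage → commute duration → household income), so it is a common cause of both.
No stated relationship gives civic participation a causal route to household income, so the correlation is explained by the shared upstream cause rather than a direct effect.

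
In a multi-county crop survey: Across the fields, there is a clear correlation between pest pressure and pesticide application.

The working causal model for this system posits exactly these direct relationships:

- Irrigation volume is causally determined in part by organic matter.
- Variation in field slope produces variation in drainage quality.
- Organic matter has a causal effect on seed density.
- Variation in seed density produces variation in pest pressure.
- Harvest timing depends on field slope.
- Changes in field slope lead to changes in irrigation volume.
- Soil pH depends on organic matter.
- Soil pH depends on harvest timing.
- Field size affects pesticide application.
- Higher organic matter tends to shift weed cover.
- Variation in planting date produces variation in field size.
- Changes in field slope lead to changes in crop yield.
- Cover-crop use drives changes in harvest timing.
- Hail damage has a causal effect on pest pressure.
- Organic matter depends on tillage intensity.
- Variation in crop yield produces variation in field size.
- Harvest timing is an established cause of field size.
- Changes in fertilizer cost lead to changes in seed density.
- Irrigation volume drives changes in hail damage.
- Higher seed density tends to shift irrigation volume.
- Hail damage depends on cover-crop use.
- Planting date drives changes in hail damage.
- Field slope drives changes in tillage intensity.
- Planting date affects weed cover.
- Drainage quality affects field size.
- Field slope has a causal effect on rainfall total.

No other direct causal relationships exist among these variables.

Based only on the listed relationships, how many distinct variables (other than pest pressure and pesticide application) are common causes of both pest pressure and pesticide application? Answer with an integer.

3

The common causes are: cover-crop use (to pest pressure via cover-crop use → hail damage → pest pressure; to pesticide application via cover-crop use → harvest timing → field size → pesticide application); field slope (to pest pressure via field slope → irrigation volume → hail damage → pest pressure; to pesticide application via field slope → crop yield → field size → pesticide application); planting date (to pest pressure via planting date → hail damage → pest pressure; to pesticide application via planting date → field size → pesticide application).
Every other variable lacks a causal path to at least one of pest pressure and pesticide application.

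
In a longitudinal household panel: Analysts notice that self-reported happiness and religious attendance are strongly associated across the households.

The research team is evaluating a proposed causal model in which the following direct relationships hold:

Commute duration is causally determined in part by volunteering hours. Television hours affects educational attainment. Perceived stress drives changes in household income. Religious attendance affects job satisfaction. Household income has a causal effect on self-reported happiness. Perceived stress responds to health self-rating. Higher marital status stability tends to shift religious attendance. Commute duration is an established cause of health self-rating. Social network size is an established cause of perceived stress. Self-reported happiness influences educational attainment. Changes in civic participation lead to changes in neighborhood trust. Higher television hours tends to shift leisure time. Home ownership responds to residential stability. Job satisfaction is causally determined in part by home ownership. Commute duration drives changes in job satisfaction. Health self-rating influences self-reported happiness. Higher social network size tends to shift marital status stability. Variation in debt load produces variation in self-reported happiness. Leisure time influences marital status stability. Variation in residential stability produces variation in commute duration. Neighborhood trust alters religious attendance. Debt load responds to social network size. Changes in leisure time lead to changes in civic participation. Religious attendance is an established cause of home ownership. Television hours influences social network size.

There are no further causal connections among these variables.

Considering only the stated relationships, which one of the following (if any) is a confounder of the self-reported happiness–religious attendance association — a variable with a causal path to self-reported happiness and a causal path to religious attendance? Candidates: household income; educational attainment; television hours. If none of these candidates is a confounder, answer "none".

television hours

Television hours causes self-reported happiness (television hours → social network size → debt load → self-reported happiness) and also causes religious attendance (television hours → leisure time → marital status stability → religious attendance); it is a common cause of both.
Each of the other candidates lacks a causal path to at least one of self-reported happiness and religious attendance, so they do not confound the relationship.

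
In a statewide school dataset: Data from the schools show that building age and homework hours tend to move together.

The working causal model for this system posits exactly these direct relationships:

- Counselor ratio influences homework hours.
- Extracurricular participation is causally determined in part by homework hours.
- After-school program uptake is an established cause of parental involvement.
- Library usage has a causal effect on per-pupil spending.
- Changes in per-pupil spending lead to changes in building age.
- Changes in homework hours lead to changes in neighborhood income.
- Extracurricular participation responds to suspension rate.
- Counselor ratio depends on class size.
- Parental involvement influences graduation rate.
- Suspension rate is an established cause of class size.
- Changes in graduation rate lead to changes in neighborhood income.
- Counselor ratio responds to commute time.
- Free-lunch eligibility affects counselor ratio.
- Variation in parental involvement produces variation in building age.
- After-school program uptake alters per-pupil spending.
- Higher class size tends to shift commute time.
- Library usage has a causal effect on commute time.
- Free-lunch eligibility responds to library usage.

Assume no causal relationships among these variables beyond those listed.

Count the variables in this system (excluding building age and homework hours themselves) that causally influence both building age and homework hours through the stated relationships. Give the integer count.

The common causes are: library usage (to building age via library usage → per-pupil spending → building age; to homework hours via library usage → commute time → counselor ratio → homework hours).
Every other variable lacks a causal path to at least one of building age and homework hours.

1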